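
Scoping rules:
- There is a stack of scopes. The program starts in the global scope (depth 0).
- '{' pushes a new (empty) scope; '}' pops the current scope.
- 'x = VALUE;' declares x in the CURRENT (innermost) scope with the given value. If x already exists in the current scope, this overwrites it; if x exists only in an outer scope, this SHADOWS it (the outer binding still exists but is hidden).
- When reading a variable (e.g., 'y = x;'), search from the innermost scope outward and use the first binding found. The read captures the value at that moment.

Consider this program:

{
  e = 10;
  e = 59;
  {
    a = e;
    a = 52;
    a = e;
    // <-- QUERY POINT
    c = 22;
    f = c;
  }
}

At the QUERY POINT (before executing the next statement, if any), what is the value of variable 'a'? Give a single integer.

Step 1: enter scope (depth=1)
Step 2: declare e=10 at depth 1
Step 3: declare e=59 at depth 1
Step 4: enter scope (depth=2)
Step 5: declare a=(read e)=59 at depth 2
Step 6: declare a=52 at depth 2
Step 7: declare a=(read e)=59 at depth 2
Visible at query point: a=59 e=59

Answer: 59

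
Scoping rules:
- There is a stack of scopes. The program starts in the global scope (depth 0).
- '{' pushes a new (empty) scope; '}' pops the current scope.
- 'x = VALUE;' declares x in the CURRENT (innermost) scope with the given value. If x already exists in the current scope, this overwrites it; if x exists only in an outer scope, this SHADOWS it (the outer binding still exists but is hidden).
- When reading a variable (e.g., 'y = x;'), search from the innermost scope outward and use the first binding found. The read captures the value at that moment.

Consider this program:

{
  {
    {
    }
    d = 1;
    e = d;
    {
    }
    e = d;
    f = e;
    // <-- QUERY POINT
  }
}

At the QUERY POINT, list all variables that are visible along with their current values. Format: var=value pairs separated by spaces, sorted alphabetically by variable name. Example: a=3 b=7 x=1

Step 1: enter scope (depth=1)
Step 2: enter scope (depth=2)
Step 3: enter scope (depth=3)
Step 4: exit scope (depth=2)
Step 5: declare d=1 at depth 2
Step 6: declare e=(read d)=1 at depth 2
Step 7: enter scope (depth=3)
Step 8: exit scope (depth=2)
Step 9: declare e=(read d)=1 at depth 2
Step 10: declare f=(read e)=1 at depth 2
Visible at query point: d=1 e=1 f=1

Answer: d=1 e=1 f=1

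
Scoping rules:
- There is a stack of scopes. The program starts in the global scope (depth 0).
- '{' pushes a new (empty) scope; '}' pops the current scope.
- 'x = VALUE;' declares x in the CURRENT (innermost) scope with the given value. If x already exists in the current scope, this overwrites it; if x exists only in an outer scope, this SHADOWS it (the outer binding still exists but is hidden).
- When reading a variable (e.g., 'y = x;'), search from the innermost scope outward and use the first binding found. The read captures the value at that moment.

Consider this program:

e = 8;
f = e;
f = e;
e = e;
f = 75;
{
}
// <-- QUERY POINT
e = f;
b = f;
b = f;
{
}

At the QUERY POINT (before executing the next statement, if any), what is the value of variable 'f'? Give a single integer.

Answer: 75

Derivation:
Step 1: declare e=8 at depth 0
Step 2: declare f=(read e)=8 at depth 0
Step 3: declare f=(read e)=8 at depth 0
Step 4: declare e=(read e)=8 at depth 0
Step 5: declare f=75 at depth 0
Step 6: enter scope (depth=1)
Step 7: exit scope (depth=0)
Visible at query point: e=8 f=75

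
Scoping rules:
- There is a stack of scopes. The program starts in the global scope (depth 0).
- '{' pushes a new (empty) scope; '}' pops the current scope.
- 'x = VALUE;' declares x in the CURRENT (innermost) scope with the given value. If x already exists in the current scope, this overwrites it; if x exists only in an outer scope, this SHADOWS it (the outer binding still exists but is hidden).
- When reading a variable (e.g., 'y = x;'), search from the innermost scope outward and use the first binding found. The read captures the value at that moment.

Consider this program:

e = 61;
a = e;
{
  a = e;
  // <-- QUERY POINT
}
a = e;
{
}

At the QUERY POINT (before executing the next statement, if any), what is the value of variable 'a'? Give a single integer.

Step 1: declare e=61 at depth 0
Step 2: declare a=(read e)=61 at depth 0
Step 3: enter scope (depth=1)
Step 4: declare a=(read e)=61 at depth 1
Visible at query point: a=61 e=61

Answer: 61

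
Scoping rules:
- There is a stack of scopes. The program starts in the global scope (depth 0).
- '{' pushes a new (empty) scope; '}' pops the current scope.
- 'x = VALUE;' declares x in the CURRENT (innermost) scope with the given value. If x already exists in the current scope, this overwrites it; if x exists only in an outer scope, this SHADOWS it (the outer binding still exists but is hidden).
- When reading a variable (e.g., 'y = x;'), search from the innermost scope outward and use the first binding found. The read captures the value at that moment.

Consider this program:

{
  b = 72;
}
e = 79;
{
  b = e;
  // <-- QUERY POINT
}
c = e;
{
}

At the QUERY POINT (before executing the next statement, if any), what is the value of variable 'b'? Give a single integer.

Answer: 79

Derivation:
Step 1: enter scope (depth=1)
Step 2: declare b=72 at depth 1
Step 3: exit scope (depth=0)
Step 4: declare e=79 at depth 0
Step 5: enter scope (depth=1)
Step 6: declare b=(read e)=79 at depth 1
Visible at query point: b=79 e=79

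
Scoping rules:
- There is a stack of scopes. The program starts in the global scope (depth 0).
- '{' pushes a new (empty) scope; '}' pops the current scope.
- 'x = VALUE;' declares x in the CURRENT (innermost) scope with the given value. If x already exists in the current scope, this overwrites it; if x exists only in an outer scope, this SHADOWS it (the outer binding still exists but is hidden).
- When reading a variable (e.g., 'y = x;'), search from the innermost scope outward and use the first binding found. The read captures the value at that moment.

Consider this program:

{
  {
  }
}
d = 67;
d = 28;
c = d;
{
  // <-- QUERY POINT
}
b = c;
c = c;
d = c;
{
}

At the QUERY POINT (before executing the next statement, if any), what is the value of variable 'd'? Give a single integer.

Answer: 28

Derivation:
Step 1: enter scope (depth=1)
Step 2: enter scope (depth=2)
Step 3: exit scope (depth=1)
Step 4: exit scope (depth=0)
Step 5: declare d=67 at depth 0
Step 6: declare d=28 at depth 0
Step 7: declare c=(read d)=28 at depth 0
Step 8: enter scope (depth=1)
Visible at query point: c=28 d=28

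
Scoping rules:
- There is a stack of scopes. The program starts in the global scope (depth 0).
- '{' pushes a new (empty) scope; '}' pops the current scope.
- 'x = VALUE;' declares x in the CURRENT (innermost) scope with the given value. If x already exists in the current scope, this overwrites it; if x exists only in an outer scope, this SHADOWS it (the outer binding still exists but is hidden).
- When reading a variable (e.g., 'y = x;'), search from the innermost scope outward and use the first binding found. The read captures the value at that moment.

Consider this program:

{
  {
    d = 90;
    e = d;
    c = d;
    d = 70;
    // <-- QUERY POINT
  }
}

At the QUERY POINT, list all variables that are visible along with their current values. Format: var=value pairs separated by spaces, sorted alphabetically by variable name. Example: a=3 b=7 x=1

Answer: c=90 d=70 e=90

Derivation:
Step 1: enter scope (depth=1)
Step 2: enter scope (depth=2)
Step 3: declare d=90 at depth 2
Step 4: declare e=(read d)=90 at depth 2
Step 5: declare c=(read d)=90 at depth 2
Step 6: declare d=70 at depth 2
Visible at query point: c=90 d=70 e=90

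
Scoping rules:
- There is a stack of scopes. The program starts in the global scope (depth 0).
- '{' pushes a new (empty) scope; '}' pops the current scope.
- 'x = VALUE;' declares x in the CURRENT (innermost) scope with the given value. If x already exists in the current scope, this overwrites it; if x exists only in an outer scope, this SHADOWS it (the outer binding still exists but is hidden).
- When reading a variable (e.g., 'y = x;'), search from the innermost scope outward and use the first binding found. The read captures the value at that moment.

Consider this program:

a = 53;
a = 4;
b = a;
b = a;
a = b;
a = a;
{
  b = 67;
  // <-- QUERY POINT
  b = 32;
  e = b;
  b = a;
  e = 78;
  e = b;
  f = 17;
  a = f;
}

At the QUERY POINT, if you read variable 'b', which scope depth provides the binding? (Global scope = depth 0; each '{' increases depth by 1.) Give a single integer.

Answer: 1

Derivation:
Step 1: declare a=53 at depth 0
Step 2: declare a=4 at depth 0
Step 3: declare b=(read a)=4 at depth 0
Step 4: declare b=(read a)=4 at depth 0
Step 5: declare a=(read b)=4 at depth 0
Step 6: declare a=(read a)=4 at depth 0
Step 7: enter scope (depth=1)
Step 8: declare b=67 at depth 1
Visible at query point: a=4 b=67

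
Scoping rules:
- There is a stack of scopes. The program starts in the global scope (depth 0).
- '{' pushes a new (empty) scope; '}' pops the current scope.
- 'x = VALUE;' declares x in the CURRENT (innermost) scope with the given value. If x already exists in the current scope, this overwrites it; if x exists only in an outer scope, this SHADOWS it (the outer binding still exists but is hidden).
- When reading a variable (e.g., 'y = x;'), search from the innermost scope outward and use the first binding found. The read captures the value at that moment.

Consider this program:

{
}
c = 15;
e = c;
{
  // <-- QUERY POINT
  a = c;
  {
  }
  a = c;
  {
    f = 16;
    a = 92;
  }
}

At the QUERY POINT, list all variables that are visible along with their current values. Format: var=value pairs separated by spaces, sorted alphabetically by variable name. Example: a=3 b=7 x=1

Step 1: enter scope (depth=1)
Step 2: exit scope (depth=0)
Step 3: declare c=15 at depth 0
Step 4: declare e=(read c)=15 at depth 0
Step 5: enter scope (depth=1)
Visible at query point: c=15 e=15

Answer: c=15 e=15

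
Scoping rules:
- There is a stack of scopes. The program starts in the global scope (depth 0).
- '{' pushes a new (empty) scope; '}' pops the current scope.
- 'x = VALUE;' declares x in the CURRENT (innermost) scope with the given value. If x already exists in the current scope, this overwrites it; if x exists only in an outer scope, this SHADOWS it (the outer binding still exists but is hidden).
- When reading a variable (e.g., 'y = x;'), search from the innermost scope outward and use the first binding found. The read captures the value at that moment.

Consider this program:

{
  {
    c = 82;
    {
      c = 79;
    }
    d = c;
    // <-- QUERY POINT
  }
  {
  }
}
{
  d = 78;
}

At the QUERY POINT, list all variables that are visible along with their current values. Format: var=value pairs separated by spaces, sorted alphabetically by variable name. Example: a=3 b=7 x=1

Answer: c=82 d=82

Derivation:
Step 1: enter scope (depth=1)
Step 2: enter scope (depth=2)
Step 3: declare c=82 at depth 2
Step 4: enter scope (depth=3)
Step 5: declare c=79 at depth 3
Step 6: exit scope (depth=2)
Step 7: declare d=(read c)=82 at depth 2
Visible at query point: c=82 d=82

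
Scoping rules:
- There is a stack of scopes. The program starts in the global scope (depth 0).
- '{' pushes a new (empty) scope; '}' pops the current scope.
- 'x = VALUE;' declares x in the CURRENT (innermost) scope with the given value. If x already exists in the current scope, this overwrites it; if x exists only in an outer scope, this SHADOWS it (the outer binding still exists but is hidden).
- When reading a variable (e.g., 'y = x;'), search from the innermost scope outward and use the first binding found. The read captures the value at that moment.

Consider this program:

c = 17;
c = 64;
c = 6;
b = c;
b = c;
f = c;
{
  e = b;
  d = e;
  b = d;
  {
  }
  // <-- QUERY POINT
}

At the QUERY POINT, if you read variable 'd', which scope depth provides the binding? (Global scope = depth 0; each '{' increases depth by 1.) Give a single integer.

Step 1: declare c=17 at depth 0
Step 2: declare c=64 at depth 0
Step 3: declare c=6 at depth 0
Step 4: declare b=(read c)=6 at depth 0
Step 5: declare b=(read c)=6 at depth 0
Step 6: declare f=(read c)=6 at depth 0
Step 7: enter scope (depth=1)
Step 8: declare e=(read b)=6 at depth 1
Step 9: declare d=(read e)=6 at depth 1
Step 10: declare b=(read d)=6 at depth 1
Step 11: enter scope (depth=2)
Step 12: exit scope (depth=1)
Visible at query point: b=6 c=6 d=6 e=6 f=6

Answer: 1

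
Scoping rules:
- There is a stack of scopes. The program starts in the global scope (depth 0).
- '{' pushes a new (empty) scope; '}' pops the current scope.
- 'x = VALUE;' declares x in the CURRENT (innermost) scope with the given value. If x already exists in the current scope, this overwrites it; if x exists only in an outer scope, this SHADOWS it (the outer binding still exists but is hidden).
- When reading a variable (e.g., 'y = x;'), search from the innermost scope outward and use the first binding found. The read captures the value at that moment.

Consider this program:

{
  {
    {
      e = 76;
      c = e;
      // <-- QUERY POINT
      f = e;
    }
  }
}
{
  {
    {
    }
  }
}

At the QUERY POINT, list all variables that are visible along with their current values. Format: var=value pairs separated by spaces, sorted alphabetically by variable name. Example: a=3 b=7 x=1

Step 1: enter scope (depth=1)
Step 2: enter scope (depth=2)
Step 3: enter scope (depth=3)
Step 4: declare e=76 at depth 3
Step 5: declare c=(read e)=76 at depth 3
Visible at query point: c=76 e=76

Answer: c=76 e=76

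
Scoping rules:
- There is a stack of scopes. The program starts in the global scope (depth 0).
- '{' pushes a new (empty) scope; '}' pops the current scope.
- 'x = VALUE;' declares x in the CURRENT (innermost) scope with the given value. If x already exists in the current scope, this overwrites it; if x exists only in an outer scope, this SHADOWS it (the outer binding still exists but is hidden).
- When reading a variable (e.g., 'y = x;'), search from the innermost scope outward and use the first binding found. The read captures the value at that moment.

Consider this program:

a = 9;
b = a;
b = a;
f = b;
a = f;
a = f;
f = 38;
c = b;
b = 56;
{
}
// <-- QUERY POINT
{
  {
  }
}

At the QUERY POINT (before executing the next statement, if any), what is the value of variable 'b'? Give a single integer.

Answer: 56

Derivation:
Step 1: declare a=9 at depth 0
Step 2: declare b=(read a)=9 at depth 0
Step 3: declare b=(read a)=9 at depth 0
Step 4: declare f=(read b)=9 at depth 0
Step 5: declare a=(read f)=9 at depth 0
Step 6: declare a=(read f)=9 at depth 0
Step 7: declare f=38 at depth 0
Step 8: declare c=(read b)=9 at depth 0
Step 9: declare b=56 at depth 0
Step 10: enter scope (depth=1)
Step 11: exit scope (depth=0)
Visible at query point: a=9 b=56 c=9 f=38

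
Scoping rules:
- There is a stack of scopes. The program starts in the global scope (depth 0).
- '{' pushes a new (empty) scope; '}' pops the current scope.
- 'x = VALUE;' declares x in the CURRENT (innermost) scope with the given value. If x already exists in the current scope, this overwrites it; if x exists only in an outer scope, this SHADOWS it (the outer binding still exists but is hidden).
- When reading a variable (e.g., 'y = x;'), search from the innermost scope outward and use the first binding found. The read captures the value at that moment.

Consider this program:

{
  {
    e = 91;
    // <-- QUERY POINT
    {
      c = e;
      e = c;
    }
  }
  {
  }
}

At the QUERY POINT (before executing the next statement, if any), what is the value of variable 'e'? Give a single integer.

Answer: 91

Derivation:
Step 1: enter scope (depth=1)
Step 2: enter scope (depth=2)
Step 3: declare e=91 at depth 2
Visible at query point: e=91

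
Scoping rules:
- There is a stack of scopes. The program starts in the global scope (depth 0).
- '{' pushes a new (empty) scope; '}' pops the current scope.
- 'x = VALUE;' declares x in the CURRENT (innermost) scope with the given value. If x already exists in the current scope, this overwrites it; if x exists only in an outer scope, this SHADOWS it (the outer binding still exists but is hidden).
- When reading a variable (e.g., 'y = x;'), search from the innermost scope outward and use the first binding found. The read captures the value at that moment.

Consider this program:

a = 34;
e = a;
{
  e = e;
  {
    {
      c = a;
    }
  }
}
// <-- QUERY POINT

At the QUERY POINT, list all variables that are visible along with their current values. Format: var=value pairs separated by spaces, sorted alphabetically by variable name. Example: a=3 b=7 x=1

Answer: a=34 e=34

Derivation:
Step 1: declare a=34 at depth 0
Step 2: declare e=(read a)=34 at depth 0
Step 3: enter scope (depth=1)
Step 4: declare e=(read e)=34 at depth 1
Step 5: enter scope (depth=2)
Step 6: enter scope (depth=3)
Step 7: declare c=(read a)=34 at depth 3
Step 8: exit scope (depth=2)
Step 9: exit scope (depth=1)
Step 10: exit scope (depth=0)
Visible at query point: a=34 e=34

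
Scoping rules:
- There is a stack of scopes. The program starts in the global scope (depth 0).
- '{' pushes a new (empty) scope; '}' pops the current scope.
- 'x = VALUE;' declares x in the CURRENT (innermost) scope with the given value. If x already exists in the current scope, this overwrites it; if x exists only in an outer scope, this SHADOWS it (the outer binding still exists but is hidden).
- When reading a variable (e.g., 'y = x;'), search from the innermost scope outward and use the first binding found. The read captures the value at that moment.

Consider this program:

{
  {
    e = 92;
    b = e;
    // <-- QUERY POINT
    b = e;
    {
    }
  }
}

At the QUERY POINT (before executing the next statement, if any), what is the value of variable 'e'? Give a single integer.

Step 1: enter scope (depth=1)
Step 2: enter scope (depth=2)
Step 3: declare e=92 at depth 2
Step 4: declare b=(read e)=92 at depth 2
Visible at query point: b=92 e=92

Answer: 92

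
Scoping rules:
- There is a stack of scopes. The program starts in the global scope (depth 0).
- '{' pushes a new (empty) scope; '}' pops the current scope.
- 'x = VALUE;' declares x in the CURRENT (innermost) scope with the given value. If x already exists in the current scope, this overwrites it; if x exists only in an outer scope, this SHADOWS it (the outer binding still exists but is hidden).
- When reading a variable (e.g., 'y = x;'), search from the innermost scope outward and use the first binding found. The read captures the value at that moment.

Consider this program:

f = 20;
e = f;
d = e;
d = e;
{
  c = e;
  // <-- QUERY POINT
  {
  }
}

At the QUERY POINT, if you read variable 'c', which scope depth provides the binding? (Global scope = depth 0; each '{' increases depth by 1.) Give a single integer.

Step 1: declare f=20 at depth 0
Step 2: declare e=(read f)=20 at depth 0
Step 3: declare d=(read e)=20 at depth 0
Step 4: declare d=(read e)=20 at depth 0
Step 5: enter scope (depth=1)
Step 6: declare c=(read e)=20 at depth 1
Visible at query point: c=20 d=20 e=20 f=20

Answer: 1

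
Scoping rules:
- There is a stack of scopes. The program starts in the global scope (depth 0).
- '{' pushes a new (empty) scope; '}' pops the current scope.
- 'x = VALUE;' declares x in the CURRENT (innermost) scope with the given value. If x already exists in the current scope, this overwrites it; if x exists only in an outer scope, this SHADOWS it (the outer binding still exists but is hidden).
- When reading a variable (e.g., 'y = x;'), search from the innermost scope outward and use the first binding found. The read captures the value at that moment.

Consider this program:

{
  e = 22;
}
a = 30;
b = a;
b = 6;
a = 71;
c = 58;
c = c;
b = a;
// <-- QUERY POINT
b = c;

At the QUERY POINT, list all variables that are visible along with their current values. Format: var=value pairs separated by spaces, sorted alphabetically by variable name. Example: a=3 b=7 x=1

Step 1: enter scope (depth=1)
Step 2: declare e=22 at depth 1
Step 3: exit scope (depth=0)
Step 4: declare a=30 at depth 0
Step 5: declare b=(read a)=30 at depth 0
Step 6: declare b=6 at depth 0
Step 7: declare a=71 at depth 0
Step 8: declare c=58 at depth 0
Step 9: declare c=(read c)=58 at depth 0
Step 10: declare b=(read a)=71 at depth 0
Visible at query point: a=71 b=71 c=58

Answer: a=71 b=71 c=58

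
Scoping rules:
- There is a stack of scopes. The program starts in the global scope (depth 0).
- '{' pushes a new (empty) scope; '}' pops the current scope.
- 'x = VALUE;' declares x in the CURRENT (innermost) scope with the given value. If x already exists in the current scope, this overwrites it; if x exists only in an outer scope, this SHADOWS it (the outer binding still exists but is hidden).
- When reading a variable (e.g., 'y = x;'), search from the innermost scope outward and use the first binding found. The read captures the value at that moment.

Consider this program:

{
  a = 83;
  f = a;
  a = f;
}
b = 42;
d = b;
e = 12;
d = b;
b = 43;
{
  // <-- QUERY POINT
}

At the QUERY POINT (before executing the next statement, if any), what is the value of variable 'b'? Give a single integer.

Step 1: enter scope (depth=1)
Step 2: declare a=83 at depth 1
Step 3: declare f=(read a)=83 at depth 1
Step 4: declare a=(read f)=83 at depth 1
Step 5: exit scope (depth=0)
Step 6: declare b=42 at depth 0
Step 7: declare d=(read b)=42 at depth 0
Step 8: declare e=12 at depth 0
Step 9: declare d=(read b)=42 at depth 0
Step 10: declare b=43 at depth 0
Step 11: enter scope (depth=1)
Visible at query point: b=43 d=42 e=12

Answer: 43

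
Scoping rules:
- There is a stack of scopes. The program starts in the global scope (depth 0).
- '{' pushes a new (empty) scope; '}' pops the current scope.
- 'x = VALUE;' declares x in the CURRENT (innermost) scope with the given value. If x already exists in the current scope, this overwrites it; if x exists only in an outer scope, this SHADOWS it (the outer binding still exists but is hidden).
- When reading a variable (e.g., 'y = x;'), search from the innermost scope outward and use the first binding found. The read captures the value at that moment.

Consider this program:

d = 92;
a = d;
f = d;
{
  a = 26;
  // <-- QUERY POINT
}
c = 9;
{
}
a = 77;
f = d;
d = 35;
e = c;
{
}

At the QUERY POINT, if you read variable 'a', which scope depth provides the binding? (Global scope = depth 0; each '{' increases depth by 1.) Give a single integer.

Step 1: declare d=92 at depth 0
Step 2: declare a=(read d)=92 at depth 0
Step 3: declare f=(read d)=92 at depth 0
Step 4: enter scope (depth=1)
Step 5: declare a=26 at depth 1
Visible at query point: a=26 d=92 f=92

Answer: 1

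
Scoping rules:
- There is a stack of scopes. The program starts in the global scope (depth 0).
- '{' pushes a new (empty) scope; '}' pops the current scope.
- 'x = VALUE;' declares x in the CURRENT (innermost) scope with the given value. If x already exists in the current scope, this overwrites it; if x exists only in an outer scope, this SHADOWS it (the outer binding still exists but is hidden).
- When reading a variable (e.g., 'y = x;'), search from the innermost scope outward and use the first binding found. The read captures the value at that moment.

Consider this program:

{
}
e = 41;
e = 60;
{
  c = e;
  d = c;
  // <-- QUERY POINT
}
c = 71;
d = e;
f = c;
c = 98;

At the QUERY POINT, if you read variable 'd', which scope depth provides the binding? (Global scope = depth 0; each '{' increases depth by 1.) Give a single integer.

Answer: 1

Derivation:
Step 1: enter scope (depth=1)
Step 2: exit scope (depth=0)
Step 3: declare e=41 at depth 0
Step 4: declare e=60 at depth 0
Step 5: enter scope (depth=1)
Step 6: declare c=(read e)=60 at depth 1
Step 7: declare d=(read c)=60 at depth 1
Visible at query point: c=60 d=60 e=60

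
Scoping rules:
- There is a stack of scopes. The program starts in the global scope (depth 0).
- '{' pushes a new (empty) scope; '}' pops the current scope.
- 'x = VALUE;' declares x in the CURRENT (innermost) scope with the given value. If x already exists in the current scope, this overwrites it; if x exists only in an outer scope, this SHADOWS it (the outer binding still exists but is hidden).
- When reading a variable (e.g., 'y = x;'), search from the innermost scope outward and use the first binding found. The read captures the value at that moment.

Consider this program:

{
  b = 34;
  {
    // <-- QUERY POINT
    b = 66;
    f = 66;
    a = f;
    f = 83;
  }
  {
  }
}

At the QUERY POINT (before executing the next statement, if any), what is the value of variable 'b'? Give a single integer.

Answer: 34

Derivation:
Step 1: enter scope (depth=1)
Step 2: declare b=34 at depth 1
Step 3: enter scope (depth=2)
Visible at query point: b=34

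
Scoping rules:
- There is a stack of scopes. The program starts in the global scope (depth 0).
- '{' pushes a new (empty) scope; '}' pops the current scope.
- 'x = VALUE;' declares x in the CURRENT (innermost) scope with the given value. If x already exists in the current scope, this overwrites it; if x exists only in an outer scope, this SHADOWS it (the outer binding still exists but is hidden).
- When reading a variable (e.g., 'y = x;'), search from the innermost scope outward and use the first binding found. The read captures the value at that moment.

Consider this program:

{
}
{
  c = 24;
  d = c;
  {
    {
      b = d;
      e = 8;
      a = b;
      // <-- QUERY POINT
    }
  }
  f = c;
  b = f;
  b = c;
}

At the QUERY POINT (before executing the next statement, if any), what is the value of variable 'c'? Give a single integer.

Answer: 24

Derivation:
Step 1: enter scope (depth=1)
Step 2: exit scope (depth=0)
Step 3: enter scope (depth=1)
Step 4: declare c=24 at depth 1
Step 5: declare d=(read c)=24 at depth 1
Step 6: enter scope (depth=2)
Step 7: enter scope (depth=3)
Step 8: declare b=(read d)=24 at depth 3
Step 9: declare e=8 at depth 3
Step 10: declare a=(read b)=24 at depth 3
Visible at query point: a=24 b=24 c=24 d=24 e=8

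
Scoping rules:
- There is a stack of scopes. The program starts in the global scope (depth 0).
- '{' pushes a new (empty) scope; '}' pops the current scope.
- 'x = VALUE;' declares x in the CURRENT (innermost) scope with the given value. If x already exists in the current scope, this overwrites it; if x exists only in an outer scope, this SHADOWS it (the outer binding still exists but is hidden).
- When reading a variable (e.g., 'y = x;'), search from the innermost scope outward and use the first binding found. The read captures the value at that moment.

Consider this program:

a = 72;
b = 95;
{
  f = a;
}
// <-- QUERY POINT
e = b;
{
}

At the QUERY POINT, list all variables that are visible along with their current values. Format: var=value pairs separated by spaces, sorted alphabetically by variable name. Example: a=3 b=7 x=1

Step 1: declare a=72 at depth 0
Step 2: declare b=95 at depth 0
Step 3: enter scope (depth=1)
Step 4: declare f=(read a)=72 at depth 1
Step 5: exit scope (depth=0)
Visible at query point: a=72 b=95

Answer: a=72 b=95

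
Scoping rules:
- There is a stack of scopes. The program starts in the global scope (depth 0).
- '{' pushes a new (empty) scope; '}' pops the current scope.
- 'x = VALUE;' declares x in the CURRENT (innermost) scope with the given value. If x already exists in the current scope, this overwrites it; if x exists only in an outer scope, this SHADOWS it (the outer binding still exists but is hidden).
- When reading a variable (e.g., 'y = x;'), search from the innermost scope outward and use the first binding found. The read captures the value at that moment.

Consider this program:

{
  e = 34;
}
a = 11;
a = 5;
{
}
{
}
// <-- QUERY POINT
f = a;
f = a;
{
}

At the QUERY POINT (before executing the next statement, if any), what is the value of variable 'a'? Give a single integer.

Step 1: enter scope (depth=1)
Step 2: declare e=34 at depth 1
Step 3: exit scope (depth=0)
Step 4: declare a=11 at depth 0
Step 5: declare a=5 at depth 0
Step 6: enter scope (depth=1)
Step 7: exit scope (depth=0)
Step 8: enter scope (depth=1)
Step 9: exit scope (depth=0)
Visible at query point: a=5

Answer: 5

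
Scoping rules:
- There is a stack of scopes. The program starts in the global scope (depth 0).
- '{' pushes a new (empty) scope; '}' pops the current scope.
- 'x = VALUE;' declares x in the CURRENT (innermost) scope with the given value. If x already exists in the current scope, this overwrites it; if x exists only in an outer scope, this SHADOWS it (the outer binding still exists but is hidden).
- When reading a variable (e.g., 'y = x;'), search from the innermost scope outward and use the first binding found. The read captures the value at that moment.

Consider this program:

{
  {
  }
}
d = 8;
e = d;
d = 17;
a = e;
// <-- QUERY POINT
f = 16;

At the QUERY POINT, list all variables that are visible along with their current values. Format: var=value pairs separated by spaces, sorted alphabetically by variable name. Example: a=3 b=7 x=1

Step 1: enter scope (depth=1)
Step 2: enter scope (depth=2)
Step 3: exit scope (depth=1)
Step 4: exit scope (depth=0)
Step 5: declare d=8 at depth 0
Step 6: declare e=(read d)=8 at depth 0
Step 7: declare d=17 at depth 0
Step 8: declare a=(read e)=8 at depth 0
Visible at query point: a=8 d=17 e=8

Answer: a=8 d=17 e=8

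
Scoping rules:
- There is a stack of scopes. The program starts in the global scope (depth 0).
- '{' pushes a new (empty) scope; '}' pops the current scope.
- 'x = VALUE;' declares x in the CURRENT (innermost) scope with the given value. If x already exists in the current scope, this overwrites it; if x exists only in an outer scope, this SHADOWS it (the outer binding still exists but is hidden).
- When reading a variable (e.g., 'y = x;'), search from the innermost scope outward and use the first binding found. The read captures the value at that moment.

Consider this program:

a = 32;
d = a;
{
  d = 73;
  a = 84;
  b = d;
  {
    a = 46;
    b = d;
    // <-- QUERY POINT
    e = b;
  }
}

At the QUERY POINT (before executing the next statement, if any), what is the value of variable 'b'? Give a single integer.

Step 1: declare a=32 at depth 0
Step 2: declare d=(read a)=32 at depth 0
Step 3: enter scope (depth=1)
Step 4: declare d=73 at depth 1
Step 5: declare a=84 at depth 1
Step 6: declare b=(read d)=73 at depth 1
Step 7: enter scope (depth=2)
Step 8: declare a=46 at depth 2
Step 9: declare b=(read d)=73 at depth 2
Visible at query point: a=46 b=73 d=73

Answer: 73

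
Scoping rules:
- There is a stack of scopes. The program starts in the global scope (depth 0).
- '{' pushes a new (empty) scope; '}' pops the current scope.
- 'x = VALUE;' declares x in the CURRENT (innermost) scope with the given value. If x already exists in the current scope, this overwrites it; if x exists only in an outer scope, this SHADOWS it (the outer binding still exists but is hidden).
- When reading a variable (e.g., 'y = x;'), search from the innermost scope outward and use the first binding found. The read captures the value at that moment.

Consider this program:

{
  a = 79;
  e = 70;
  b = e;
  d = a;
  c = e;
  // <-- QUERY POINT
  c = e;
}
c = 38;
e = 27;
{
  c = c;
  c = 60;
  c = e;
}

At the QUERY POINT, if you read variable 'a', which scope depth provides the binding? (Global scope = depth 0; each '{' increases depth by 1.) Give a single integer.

Answer: 1

Derivation:
Step 1: enter scope (depth=1)
Step 2: declare a=79 at depth 1
Step 3: declare e=70 at depth 1
Step 4: declare b=(read e)=70 at depth 1
Step 5: declare d=(read a)=79 at depth 1
Step 6: declare c=(read e)=70 at depth 1
Visible at query point: a=79 b=70 c=70 d=79 e=70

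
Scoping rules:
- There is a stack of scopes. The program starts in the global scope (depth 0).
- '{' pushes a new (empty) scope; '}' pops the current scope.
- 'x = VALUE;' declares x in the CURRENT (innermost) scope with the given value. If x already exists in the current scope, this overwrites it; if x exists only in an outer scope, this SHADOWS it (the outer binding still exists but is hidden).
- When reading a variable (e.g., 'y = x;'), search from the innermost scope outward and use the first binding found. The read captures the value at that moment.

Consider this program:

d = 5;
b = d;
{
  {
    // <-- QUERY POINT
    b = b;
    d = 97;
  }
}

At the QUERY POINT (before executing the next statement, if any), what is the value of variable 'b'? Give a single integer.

Answer: 5

Derivation:
Step 1: declare d=5 at depth 0
Step 2: declare b=(read d)=5 at depth 0
Step 3: enter scope (depth=1)
Step 4: enter scope (depth=2)
Visible at query point: b=5 d=5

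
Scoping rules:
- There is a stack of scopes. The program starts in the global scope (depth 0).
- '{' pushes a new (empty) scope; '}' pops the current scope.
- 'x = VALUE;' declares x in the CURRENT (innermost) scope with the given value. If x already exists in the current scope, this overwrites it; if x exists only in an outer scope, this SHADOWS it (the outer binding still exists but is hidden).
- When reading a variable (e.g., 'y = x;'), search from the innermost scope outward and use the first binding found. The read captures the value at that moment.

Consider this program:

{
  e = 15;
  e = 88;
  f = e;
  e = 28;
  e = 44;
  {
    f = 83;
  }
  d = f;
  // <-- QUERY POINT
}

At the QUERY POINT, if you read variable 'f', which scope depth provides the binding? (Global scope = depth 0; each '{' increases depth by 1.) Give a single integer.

Step 1: enter scope (depth=1)
Step 2: declare e=15 at depth 1
Step 3: declare e=88 at depth 1
Step 4: declare f=(read e)=88 at depth 1
Step 5: declare e=28 at depth 1
Step 6: declare e=44 at depth 1
Step 7: enter scope (depth=2)
Step 8: declare f=83 at depth 2
Step 9: exit scope (depth=1)
Step 10: declare d=(read f)=88 at depth 1
Visible at query point: d=88 e=44 f=88

Answer: 1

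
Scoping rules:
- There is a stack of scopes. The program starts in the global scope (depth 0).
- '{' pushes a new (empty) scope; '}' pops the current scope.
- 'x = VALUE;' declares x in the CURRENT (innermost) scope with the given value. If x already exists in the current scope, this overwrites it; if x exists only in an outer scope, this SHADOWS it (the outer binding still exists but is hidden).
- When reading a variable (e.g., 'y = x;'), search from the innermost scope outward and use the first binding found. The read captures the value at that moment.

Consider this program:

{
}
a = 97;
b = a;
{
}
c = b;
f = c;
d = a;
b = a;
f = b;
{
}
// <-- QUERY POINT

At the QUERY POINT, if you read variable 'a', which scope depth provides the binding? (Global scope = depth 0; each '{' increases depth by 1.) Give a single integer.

Answer: 0

Derivation:
Step 1: enter scope (depth=1)
Step 2: exit scope (depth=0)
Step 3: declare a=97 at depth 0
Step 4: declare b=(read a)=97 at depth 0
Step 5: enter scope (depth=1)
Step 6: exit scope (depth=0)
Step 7: declare c=(read b)=97 at depth 0
Step 8: declare f=(read c)=97 at depth 0
Step 9: declare d=(read a)=97 at depth 0
Step 10: declare b=(read a)=97 at depth 0
Step 11: declare f=(read b)=97 at depth 0
Step 12: enter scope (depth=1)
Step 13: exit scope (depth=0)
Visible at query point: a=97 b=97 c=97 d=97 f=97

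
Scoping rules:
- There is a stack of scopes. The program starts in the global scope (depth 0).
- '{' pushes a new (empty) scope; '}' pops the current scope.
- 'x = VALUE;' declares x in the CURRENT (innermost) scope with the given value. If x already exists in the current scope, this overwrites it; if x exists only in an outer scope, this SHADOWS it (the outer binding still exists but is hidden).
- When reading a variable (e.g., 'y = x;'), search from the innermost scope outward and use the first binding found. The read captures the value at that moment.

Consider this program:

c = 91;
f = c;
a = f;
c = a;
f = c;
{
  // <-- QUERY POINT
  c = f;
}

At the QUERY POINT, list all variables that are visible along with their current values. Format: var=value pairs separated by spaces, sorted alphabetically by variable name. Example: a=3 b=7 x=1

Answer: a=91 c=91 f=91

Derivation:
Step 1: declare c=91 at depth 0
Step 2: declare f=(read c)=91 at depth 0
Step 3: declare a=(read f)=91 at depth 0
Step 4: declare c=(read a)=91 at depth 0
Step 5: declare f=(read c)=91 at depth 0
Step 6: enter scope (depth=1)
Visible at query point: a=91 c=91 f=91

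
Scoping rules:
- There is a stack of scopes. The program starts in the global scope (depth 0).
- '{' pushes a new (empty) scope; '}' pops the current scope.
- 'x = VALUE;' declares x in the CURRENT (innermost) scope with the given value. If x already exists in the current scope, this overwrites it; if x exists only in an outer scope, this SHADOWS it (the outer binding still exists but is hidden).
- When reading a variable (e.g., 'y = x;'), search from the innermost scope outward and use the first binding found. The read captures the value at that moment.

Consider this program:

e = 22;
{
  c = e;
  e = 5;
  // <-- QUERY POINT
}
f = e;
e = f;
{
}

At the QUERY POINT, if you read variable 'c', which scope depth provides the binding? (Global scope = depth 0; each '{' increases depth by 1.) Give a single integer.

Step 1: declare e=22 at depth 0
Step 2: enter scope (depth=1)
Step 3: declare c=(read e)=22 at depth 1
Step 4: declare e=5 at depth 1
Visible at query point: c=22 e=5

Answer: 1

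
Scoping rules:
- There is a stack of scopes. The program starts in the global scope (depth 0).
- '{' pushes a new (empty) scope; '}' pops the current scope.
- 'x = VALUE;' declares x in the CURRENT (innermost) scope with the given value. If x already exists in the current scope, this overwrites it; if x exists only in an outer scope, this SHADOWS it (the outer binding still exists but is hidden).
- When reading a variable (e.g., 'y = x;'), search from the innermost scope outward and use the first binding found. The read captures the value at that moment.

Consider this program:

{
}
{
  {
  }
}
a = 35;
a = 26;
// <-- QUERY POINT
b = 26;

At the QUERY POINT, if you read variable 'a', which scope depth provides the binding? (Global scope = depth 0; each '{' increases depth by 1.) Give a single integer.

Step 1: enter scope (depth=1)
Step 2: exit scope (depth=0)
Step 3: enter scope (depth=1)
Step 4: enter scope (depth=2)
Step 5: exit scope (depth=1)
Step 6: exit scope (depth=0)
Step 7: declare a=35 at depth 0
Step 8: declare a=26 at depth 0
Visible at query point: a=26

Answer: 0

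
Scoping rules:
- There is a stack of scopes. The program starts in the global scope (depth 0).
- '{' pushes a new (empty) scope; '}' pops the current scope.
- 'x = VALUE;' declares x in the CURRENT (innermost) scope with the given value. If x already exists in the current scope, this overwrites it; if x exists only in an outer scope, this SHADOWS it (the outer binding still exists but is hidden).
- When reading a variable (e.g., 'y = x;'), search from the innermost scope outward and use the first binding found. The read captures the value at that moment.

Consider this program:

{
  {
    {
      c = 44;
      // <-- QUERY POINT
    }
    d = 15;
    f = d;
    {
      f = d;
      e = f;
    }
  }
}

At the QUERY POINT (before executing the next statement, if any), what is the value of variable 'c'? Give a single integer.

Answer: 44

Derivation:
Step 1: enter scope (depth=1)
Step 2: enter scope (depth=2)
Step 3: enter scope (depth=3)
Step 4: declare c=44 at depth 3
Visible at query point: c=44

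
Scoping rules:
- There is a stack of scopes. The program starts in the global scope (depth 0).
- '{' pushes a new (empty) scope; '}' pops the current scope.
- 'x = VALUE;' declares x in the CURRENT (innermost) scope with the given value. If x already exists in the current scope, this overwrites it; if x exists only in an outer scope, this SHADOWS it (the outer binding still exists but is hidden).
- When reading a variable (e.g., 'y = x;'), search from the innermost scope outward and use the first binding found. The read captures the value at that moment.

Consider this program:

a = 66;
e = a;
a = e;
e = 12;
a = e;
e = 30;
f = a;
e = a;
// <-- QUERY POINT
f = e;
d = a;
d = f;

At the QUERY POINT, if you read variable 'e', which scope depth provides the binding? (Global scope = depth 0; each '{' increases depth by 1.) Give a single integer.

Answer: 0

Derivation:
Step 1: declare a=66 at depth 0
Step 2: declare e=(read a)=66 at depth 0
Step 3: declare a=(read e)=66 at depth 0
Step 4: declare e=12 at depth 0
Step 5: declare a=(read e)=12 at depth 0
Step 6: declare e=30 at depth 0
Step 7: declare f=(read a)=12 at depth 0
Step 8: declare e=(read a)=12 at depth 0
Visible at query point: a=12 e=12 f=12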